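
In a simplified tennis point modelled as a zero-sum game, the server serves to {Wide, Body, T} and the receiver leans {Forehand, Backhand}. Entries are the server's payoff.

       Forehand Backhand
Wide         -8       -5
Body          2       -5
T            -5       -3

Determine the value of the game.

-31/9

Row minima: Wide → -8, Body → -5, T → -5; maximin = -5.
Column maxima: Forehand → 2, Backhand → -3; minimax = -3.
-5 ≠ -3, so there is no saddle point; optimal play is mixed.
Wide is strictly dominated by T, so the server never plays it.
On the remaining 2×2 (Body, T vs Forehand, Backhand):
Let the server play Body with probability p. Expected payoff against Forehand: 2p + (-5)(1−p) = 7p − 5; against Backhand: (-5)p + (-3)(1−p) = −2p − 3.
Setting these equal: 7p − 5 = −2p − 3 ⇒ 9p = 2 ⇒ p = 2/9, and the value is (7)·(2/9) − 5 = -31/9.
For the receiver: with q = P(Forehand), equating Body's and T's payoffs gives 7q − 5 = −2q − 3 ⇒ q = 2/9.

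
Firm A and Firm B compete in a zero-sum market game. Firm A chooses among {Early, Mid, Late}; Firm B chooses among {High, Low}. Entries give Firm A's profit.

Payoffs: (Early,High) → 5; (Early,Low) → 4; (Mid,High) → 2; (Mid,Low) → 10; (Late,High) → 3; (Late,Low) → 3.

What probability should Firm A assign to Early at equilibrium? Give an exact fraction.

8/9

Row minima: Early → 4, Mid → 2, Late → 3; maximin = 4.
Column maxima: High → 5, Low → 10; minimax = 5.
4 ≠ 5, so there is no saddle point; optimal play is mixed.
Late is strictly dominated by Early, so Firm A never plays it.
On the remaining 2×2 (Early, Mid vs High, Low):
Let Firm A play Early with probability p. Expected payoff against High: 5p + 2(1−p) = 3p + 2; against Low: 4p + 10(1−p) = −6p + 10.
Setting these equal: 3p + 2 = −6p + 10 ⇒ 9p = 8 ⇒ p = 8/9, and the value is (3)·(8/9) + 2 = 14/3.
For Firm B: with q = P(High), equating Early's and Mid's payoffs gives q + 4 = −8q + 10 ⇒ q = 2/3.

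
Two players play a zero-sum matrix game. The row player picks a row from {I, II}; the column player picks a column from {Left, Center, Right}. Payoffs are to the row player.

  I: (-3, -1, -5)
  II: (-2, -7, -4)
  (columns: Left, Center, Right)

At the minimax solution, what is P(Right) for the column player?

6/7

Row minima: I → -5, II → -7; maximin = -5.
Column maxima: Left → -2, Center → -1, Right → -4; minimax = -4.
-5 ≠ -4, so there is no saddle point; optimal play is mixed.
Left is strictly dominated by Right (it gives the row player strictly more in every row), so the column player never plays it.
On the remaining 2×2 (I, II vs Center, Right):
Let the row player play I with probability p. Expected payoff against Center: (-1)p + (-7)(1−p) = 6p − 7; against Right: (-5)p + (-4)(1−p) = −p − 4.
Setting these equal: 6p − 7 = −p − 4 ⇒ 7p = 3 ⇒ p = 3/7, and the value is (6)·(3/7) − 7 = -31/7.
For the column player: with q = P(Center), equating I's and II's payoffs gives 4q − 5 = −3q − 4 ⇒ q = 1/7.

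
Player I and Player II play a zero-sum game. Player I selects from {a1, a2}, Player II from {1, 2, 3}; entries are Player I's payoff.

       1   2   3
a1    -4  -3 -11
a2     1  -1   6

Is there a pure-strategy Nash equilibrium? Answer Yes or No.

Row minima: a1 → -11, a2 → -1; maximin = -1.
Column maxima: 1 → 1, 2 → -1, 3 → 6; minimax = -1.
maximin = minimax = -1, so a saddle point exists.

Yes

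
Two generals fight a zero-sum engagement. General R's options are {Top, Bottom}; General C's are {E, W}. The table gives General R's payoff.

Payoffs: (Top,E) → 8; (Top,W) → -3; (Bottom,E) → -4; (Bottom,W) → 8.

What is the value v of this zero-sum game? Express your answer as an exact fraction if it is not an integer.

52/23

Row minima: Top → -3, Bottom → -4; maximin = -3.
Column maxima: E → 8, W → 8; minimax = 8.
-3 ≠ 8, so there is no saddle point; optimal play is mixed.
Let General R play Top with probability p. Expected payoff against E: 8p + (-4)(1−p) = 12p − 4; against W: (-3)p + 8(1−p) = −11p + 8.
Setting these equal: 12p − 4 = −11p + 8 ⇒ 23p = 12 ⇒ p = 12/23, and the value is (12)·(12/23) − 4 = 52/23.
For General C: with q = P(E), equating Top's and Bottom's payoffs gives 11q − 3 = −12q + 8 ⇒ q = 11/23.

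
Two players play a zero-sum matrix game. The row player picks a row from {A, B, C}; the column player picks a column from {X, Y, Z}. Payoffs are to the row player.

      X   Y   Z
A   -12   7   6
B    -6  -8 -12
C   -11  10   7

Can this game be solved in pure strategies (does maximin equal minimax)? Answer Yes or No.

Row minima: A → -12, B → -12, C → -11; maximin = -11.
Column maxima: X → -6, Y → 10, Z → 7; minimax = -6.
-11 ≠ -6, so no pure-strategy equilibrium exists.

No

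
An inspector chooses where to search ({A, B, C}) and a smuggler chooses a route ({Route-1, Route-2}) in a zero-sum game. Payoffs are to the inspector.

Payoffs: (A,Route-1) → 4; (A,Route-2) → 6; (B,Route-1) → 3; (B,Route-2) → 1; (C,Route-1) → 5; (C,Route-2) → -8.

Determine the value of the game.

62/15

Row minima: A → 4, B → 1, C → -8; maximin = 4.
Column maxima: Route-1 → 5, Route-2 → 6; minimax = 5.
4 ≠ 5, so there is no saddle point; optimal play is mixed.
B is strictly dominated by A, so the inspector never plays it.
On the remaining 2×2 (A, C vs Route-1, Route-2):
Let the inspector play A with probability p. Expected payoff against Route-1: 4p + 5(1−p) = −p + 5; against Route-2: 6p + (-8)(1−p) = 14p − 8.
Setting these equal: −p + 5 = 14p − 8 ⇒ −15p = -13 ⇒ p = 13/15, and the value is (-1)·(13/15) + 5 = 62/15.
For the smuggler: with q = P(Route-1), equating A's and C's payoffs gives −2q + 6 = 13q − 8 ⇒ q = 14/15.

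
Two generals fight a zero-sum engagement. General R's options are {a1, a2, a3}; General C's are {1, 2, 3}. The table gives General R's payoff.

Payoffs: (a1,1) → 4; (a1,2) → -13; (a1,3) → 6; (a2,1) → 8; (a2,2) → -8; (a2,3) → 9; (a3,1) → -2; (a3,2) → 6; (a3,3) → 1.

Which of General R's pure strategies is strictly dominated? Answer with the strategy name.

a1

a2 gives a strictly higher payoff than a1 against every column: 8 > 4, -8 > -13, 9 > 6.
So a1 is strictly dominated and General R never plays it.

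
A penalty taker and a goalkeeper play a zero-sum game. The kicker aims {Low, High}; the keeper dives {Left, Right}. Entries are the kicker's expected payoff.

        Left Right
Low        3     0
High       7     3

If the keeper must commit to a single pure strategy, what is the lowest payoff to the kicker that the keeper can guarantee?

3

Column maxima: Left → 7, Right → 3.
The smallest of these is 3.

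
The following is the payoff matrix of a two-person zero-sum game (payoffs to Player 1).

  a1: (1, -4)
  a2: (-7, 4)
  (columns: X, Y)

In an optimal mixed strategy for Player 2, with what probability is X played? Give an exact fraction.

1/2

Row minima: a1 → -4, a2 → -7; maximin = -4.
Column maxima: X → 1, Y → 4; minimax = 1.
-4 ≠ 1, so there is no saddle point; optimal play is mixed.
Let Player 1 play a1 with probability p. Expected payoff against X: 1p + (-7)(1−p) = 8p − 7; against Y: (-4)p + 4(1−p) = −8p + 4.
Setting these equal: 8p − 7 = −8p + 4 ⇒ 16p = 11 ⇒ p = 11/16, and the value is (8)·(11/16) − 7 = -3/2.
For Player 2: with q = P(X), equating a1's and a2's payoffs gives 5q − 4 = −11q + 4 ⇒ q = 1/2.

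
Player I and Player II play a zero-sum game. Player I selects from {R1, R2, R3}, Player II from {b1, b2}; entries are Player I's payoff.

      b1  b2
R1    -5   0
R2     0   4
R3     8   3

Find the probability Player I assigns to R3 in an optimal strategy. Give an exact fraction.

Row minima: R1 → -5, R2 → 0, R3 → 3; maximin = 3.
Column maxima: b1 → 8, b2 → 4; minimax = 4.
3 ≠ 4, so there is no saddle point; optimal play is mixed.
R1 is strictly dominated by R2, so Player I never plays it.
On the remaining 2×2 (R2, R3 vs b1, b2):
Let Player I play R2 with probability p. Expected payoff against b1: 0p + 8(1−p) = −8p + 8; against b2: 4p + 3(1−p) = p + 3.
Setting these equal: −8p + 8 = p + 3 ⇒ −9p = -5 ⇒ p = 5/9, and the value is (-8)·(5/9) + 8 = 32/9.
For Player II: with q = P(b1), equating R2's and R3's payoffs gives −4q + 4 = 5q + 3 ⇒ q = 1/9.

4/9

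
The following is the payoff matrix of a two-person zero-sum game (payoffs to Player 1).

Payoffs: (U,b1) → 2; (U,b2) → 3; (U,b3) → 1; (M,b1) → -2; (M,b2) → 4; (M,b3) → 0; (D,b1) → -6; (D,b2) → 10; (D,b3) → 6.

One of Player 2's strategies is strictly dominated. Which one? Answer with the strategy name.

b1 holds Player 1's payoff strictly below b2 in every row: 2 < 3, -2 < 4, -6 < 10.
So b2 is strictly dominated for Player 2.

b2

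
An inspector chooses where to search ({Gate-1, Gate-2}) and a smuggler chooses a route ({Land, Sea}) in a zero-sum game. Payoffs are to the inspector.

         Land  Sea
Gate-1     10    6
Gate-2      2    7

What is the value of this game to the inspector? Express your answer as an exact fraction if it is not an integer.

58/9

Row minima: Gate-1 → 6, Gate-2 → 2; maximin = 6.
Column maxima: Land → 10, Sea → 7; minimax = 7.
6 ≠ 7, so there is no saddle point; optimal play is mixed.
Let the inspector play Gate-1 with probability p. Expected payoff against Land: 10p + 2(1−p) = 8p + 2; against Sea: 6p + 7(1−p) = −p + 7.
Setting these equal: 8p + 2 = −p + 7 ⇒ 9p = 5 ⇒ p = 5/9, and the value is (8)·(5/9) + 2 = 58/9.
For the smuggler: with q = P(Land), equating Gate-1's and Gate-2's payoffs gives 4q + 6 = −5q + 7 ⇒ q = 1/9.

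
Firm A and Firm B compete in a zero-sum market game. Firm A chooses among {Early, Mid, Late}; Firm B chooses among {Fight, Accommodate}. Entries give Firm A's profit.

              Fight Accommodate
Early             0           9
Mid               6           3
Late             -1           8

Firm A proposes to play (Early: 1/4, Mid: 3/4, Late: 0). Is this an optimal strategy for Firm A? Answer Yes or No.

Yes

Against Fight this mix gives (1/4)·0 + (3/4)·6 = 9/2.
Against Accommodate this mix gives (1/4)·9 + (3/4)·3 = 9/2.
All of Firm B's active replies (Fight, Accommodate) yield 9/2, and no column does worse for Firm A. The mix makes Firm B indifferent and guarantees 9/2, so it is optimal.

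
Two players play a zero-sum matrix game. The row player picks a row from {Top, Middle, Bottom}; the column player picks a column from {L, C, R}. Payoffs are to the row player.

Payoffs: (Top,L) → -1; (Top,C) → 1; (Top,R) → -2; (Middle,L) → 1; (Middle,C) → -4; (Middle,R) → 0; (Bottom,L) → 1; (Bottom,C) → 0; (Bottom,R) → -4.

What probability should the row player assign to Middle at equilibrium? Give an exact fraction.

Row minima: Top → -2, Middle → -4, Bottom → -4; maximin = -2.
Column maxima: L → 1, C → 1, R → 0; minimax = 0.
-2 ≠ 0, so there is no saddle point; optimal play is mixed.
L is strictly dominated by R (it gives the row player strictly more in every row), so the column player never plays it.
With L eliminated, Bottom is strictly dominated by Top (Top gives the row player strictly more in every remaining column), so the row player never plays it.
On the remaining 2×2 (Top, Middle vs C, R):
Let the row player play Top with probability p. Expected payoff against C: 1p + (-4)(1−p) = 5p − 4; against R: (-2)p + 0(1−p) = −2p.
Setting these equal: 5p − 4 = −2p ⇒ 7p = 4 ⇒ p = 4/7, and the value is (5)·(4/7) − 4 = -8/7.
For the column player: with q = P(C), equating Top's and Middle's payoffs gives 3q − 2 = −4q ⇒ q = 2/7.

3/7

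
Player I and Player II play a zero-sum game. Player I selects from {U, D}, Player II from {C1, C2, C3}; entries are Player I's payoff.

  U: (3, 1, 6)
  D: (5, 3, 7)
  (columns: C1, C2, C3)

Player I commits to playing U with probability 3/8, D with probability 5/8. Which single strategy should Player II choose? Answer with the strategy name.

C2

If Player II plays C1, Player I's expected payoff is (3/8)·3 + (5/8)·5 = 17/4.
If Player II plays C2, Player I's expected payoff is (3/8)·1 + (5/8)·3 = 9/4.
If Player II plays C3, Player I's expected payoff is (3/8)·6 + (5/8)·7 = 53/8.
Player II minimizes Player I's payoff; the smallest is 9/4, so the best response is C2.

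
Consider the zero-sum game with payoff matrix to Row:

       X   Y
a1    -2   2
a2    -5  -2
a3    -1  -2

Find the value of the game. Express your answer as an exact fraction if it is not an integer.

-6/5

Row minima: a1 → -2, a2 → -5, a3 → -2; maximin = -2.
Column maxima: X → -1, Y → 2; minimax = -1.
-2 ≠ -1, so there is no saddle point; optimal play is mixed.
a2 is strictly dominated by a1, so Row never plays it.
On the remaining 2×2 (a1, a3 vs X, Y):
Let Row play a1 with probability p. Expected payoff against X: (-2)p + (-1)(1−p) = −p − 1; against Y: 2p + (-2)(1−p) = 4p − 2.
Setting these equal: −p − 1 = 4p − 2 ⇒ −5p = -1 ⇒ p = 1/5, and the value is (-1)·(1/5) − 1 = -6/5.
For Column: with q = P(X), equating a1's and a3's payoffs gives −4q + 2 = q − 2 ⇒ q = 4/5.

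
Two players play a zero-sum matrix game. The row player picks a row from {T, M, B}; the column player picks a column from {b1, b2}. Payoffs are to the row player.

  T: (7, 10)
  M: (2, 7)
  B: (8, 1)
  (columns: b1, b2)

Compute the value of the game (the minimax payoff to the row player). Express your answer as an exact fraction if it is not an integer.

73/10

Row minima: T → 7, M → 2, B → 1; maximin = 7.
Column maxima: b1 → 8, b2 → 10; minimax = 8.
7 ≠ 8, so there is no saddle point; optimal play is mixed.
M is strictly dominated by T, so the row player never plays it.
On the remaining 2×2 (T, B vs b1, b2):
Let the row player play T with probability p. Expected payoff against b1: 7p + 8(1−p) = −p + 8; against b2: 10p + 1(1−p) = 9p + 1.
Setting these equal: −p + 8 = 9p + 1 ⇒ −10p = -7 ⇒ p = 7/10, and the value is (-1)·(7/10) + 8 = 73/10.
For the column player: with q = P(b1), equating T's and B's payoffs gives −3q + 10 = 7q + 1 ⇒ q = 9/10.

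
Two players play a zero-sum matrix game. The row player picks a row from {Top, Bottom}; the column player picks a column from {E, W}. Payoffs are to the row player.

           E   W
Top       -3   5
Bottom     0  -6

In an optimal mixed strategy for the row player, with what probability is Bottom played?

Row minima: Top → -3, Bottom → -6; maximin = -3.
Column maxima: E → 0, W → 5; minimax = 0.
-3 ≠ 0, so there is no saddle point; optimal play is mixed.
Let the row player play Top with probability p. Expected payoff against E: (-3)p + 0(1−p) = −3p; against W: 5p + (-6)(1−p) = 11p − 6.
Setting these equal: −3p = 11p − 6 ⇒ −14p = -6 ⇒ p = 3/7, and the value is (-3)·(3/7) = -9/7.
For the column player: with q = P(E), equating Top's and Bottom's payoffs gives −8q + 5 = 6q − 6 ⇒ q = 11/14.

4/7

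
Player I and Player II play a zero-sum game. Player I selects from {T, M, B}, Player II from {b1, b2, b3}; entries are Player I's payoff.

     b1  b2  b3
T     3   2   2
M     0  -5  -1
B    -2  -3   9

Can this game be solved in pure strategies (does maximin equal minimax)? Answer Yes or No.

Yes

Row minima: T → 2, M → -5, B → -3; maximin = 2.
Column maxima: b1 → 3, b2 → 2, b3 → 9; minimax = 2.
maximin = minimax = 2, so a saddle point exists.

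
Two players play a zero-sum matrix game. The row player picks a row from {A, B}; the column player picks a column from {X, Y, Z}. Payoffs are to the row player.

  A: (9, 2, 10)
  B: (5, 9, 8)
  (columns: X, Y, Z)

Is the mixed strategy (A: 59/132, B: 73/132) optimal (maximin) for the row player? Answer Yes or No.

No

Against X this mix gives (59/132)·9 + (73/132)·5 = 224/33.
Against Y this mix gives (59/132)·2 + (73/132)·9 = 775/132.
Against Z this mix gives (59/132)·10 + (73/132)·8 = 587/66.
The column player will play Y, holding the row player to 775/132. Shifting weight toward the row that does better against Y would raise this floor (the equalizing mix achieves 71/11 against both Y and X), so the proposed strategy is not optimal.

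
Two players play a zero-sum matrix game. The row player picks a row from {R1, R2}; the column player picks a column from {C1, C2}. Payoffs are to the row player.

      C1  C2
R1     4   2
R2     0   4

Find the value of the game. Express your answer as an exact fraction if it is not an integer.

8/3

Row minima: R1 → 2, R2 → 0; maximin = 2.
Column maxima: C1 → 4, C2 → 4; minimax = 4.
2 ≠ 4, so there is no saddle point; optimal play is mixed.
Let the row player play R1 with probability p. Expected payoff against C1: 4p + 0(1−p) = 4p; against C2: 2p + 4(1−p) = −2p + 4.
Setting these equal: 4p = −2p + 4 ⇒ 6p = 4 ⇒ p = 2/3, and the value is (4)·(2/3) = 8/3.
For the column player: with q = P(C1), equating R1's and R2's payoffs gives 2q + 2 = −4q + 4 ⇒ q = 1/3.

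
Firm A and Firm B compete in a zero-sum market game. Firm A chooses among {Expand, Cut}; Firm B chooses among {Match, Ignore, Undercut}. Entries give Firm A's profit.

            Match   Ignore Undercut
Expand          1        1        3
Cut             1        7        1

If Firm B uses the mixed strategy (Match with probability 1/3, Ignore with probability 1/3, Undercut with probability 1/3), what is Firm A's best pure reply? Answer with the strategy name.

Cut

Expected payoff of Expand: (1/3)·1 + (1/3)·1 + (1/3)·3 = 5/3.
Expected payoff of Cut: (1/3)·1 + (1/3)·7 + (1/3)·1 = 3.
The largest is 3, so Firm A's best response is Cut.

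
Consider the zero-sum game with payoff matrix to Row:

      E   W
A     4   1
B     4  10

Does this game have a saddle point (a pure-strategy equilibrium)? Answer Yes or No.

Row minima: A → 1, B → 4; maximin = 4.
Column maxima: E → 4, W → 10; minimax = 4.
maximin = minimax = 4, so a saddle point exists.

Yes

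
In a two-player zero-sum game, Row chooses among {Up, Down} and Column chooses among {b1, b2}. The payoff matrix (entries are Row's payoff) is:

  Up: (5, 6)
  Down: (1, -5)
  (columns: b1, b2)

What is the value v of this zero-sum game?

5

Row minima: Up → 5, Down → -5; maximin = 5.
Column maxima: b1 → 5, b2 → 6; minimax = 5.
Since maximin = minimax = 5, there is a saddle point and the value is 5.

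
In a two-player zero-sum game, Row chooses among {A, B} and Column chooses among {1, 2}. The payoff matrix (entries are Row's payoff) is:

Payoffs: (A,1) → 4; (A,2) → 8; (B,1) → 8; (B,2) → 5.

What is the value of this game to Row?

44/7

Row minima: A → 4, B → 5; maximin = 5.
Column maxima: 1 → 8, 2 → 8; minimax = 8.
5 ≠ 8, so there is no saddle point; optimal play is mixed.
Let Row play A with probability p. Expected payoff against 1: 4p + 8(1−p) = −4p + 8; against 2: 8p + 5(1−p) = 3p + 5.
Setting these equal: −4p + 8 = 3p + 5 ⇒ −7p = -3 ⇒ p = 3/7, and the value is (-4)·(3/7) + 8 = 44/7.
For Column: with q = P(1), equating A's and B's payoffs gives −4q + 8 = 3q + 5 ⇒ q = 3/7.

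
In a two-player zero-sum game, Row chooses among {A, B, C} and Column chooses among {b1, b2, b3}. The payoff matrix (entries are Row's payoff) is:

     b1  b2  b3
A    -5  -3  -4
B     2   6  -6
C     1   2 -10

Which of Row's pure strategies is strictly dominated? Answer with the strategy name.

B gives a strictly higher payoff than C against every column: 2 > 1, 6 > 2, -6 > -10.
So C is strictly dominated and Row never plays it.

C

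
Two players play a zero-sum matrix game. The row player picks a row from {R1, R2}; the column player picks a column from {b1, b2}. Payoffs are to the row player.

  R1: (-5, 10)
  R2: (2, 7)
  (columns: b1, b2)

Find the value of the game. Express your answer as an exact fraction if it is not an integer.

2

Row minima: R1 → -5, R2 → 2; maximin = 2.
Column maxima: b1 → 2, b2 → 10; minimax = 2.
Since maximin = minimax = 2, there is a saddle point and the value is 2.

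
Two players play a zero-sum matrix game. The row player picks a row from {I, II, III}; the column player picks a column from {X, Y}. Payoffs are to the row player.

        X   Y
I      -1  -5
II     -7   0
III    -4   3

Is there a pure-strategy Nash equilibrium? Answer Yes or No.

No

Row minima: I → -5, II → -7, III → -4; maximin = -4.
Column maxima: X → -1, Y → 3; minimax = -1.
-4 ≠ -1, so no pure-strategy equilibrium exists.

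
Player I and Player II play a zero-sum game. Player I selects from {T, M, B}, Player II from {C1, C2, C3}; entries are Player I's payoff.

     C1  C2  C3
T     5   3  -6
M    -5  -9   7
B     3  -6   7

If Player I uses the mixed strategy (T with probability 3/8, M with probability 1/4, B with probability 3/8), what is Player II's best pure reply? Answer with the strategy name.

C2

If Player II plays C1, Player I's expected payoff is (3/8)·5 + (1/4)·(-5) + (3/8)·3 = 7/4.
If Player II plays C2, Player I's expected payoff is (3/8)·3 + (1/4)·(-9) + (3/8)·(-6) = -27/8.
If Player II plays C3, Player I's expected payoff is (3/8)·(-6) + (1/4)·7 + (3/8)·7 = 17/8.
Player II minimizes Player I's payoff; the smallest is -27/8, so the best response is C2.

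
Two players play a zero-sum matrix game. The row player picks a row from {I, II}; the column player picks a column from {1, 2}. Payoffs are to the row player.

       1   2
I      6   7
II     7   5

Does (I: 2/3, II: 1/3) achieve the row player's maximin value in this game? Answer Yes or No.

Yes

Against 1 this mix gives (2/3)·6 + (1/3)·7 = 19/3.
Against 2 this mix gives (2/3)·7 + (1/3)·5 = 19/3.
All of the column player's active replies (1, 2) yield 19/3, and no column does worse for the row player. The mix makes the column player indifferent and guarantees 19/3, so it is optimal.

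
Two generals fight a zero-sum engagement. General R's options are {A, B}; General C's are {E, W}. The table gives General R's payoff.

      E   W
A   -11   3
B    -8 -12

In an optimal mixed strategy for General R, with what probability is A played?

2/9

Row minima: A → -11, B → -12; maximin = -11.
Column maxima: E → -8, W → 3; minimax = -8.
-11 ≠ -8, so there is no saddle point; optimal play is mixed.
Let General R play A with probability p. Expected payoff against E: (-11)p + (-8)(1−p) = −3p − 8; against W: 3p + (-12)(1−p) = 15p − 12.
Setting these equal: −3p − 8 = 15p − 12 ⇒ −18p = -4 ⇒ p = 2/9, and the value is (-3)·(2/9) − 8 = -26/3.
For General C: with q = P(E), equating A's and B's payoffs gives −14q + 3 = 4q − 12 ⇒ q = 5/6.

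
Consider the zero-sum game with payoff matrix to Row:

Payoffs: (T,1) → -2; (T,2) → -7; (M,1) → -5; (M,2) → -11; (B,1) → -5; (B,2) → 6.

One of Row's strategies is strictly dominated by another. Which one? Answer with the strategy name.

T gives a strictly higher payoff than M against every column: -2 > -5, -7 > -11.
So M is strictly dominated and Row never plays it.

M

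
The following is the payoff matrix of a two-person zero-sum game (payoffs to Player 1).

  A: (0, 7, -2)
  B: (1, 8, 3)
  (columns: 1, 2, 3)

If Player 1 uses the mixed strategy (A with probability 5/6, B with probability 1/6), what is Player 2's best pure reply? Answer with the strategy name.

3

If Player 2 plays 1, Player 1's expected payoff is (5/6)·0 + (1/6)·1 = 1/6.
If Player 2 plays 2, Player 1's expected payoff is (5/6)·7 + (1/6)·8 = 43/6.
If Player 2 plays 3, Player 1's expected payoff is (5/6)·(-2) + (1/6)·3 = -7/6.
Player 2 minimizes Player 1's payoff; the smallest is -7/6, so the best response is 3.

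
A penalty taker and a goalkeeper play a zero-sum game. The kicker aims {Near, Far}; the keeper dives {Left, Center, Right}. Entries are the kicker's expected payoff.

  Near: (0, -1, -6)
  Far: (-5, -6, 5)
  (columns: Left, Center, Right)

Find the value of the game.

-41/16

Row minima: Near → -6, Far → -6; maximin = -6.
Column maxima: Left → 0, Center → -1, Right → 5; minimax = -1.
-6 ≠ -1, so there is no saddle point; optimal play is mixed.
Left is strictly dominated by Center (it gives the kicker strictly more in every row), so the keeper never plays it.
On the remaining 2×2 (Near, Far vs Center, Right):
Let the kicker play Near with probability p. Expected payoff against Center: (-1)p + (-6)(1−p) = 5p − 6; against Right: (-6)p + 5(1−p) = −11p + 5.
Setting these equal: 5p − 6 = −11p + 5 ⇒ 16p = 11 ⇒ p = 11/16, and the value is (5)·(11/16) − 6 = -41/16.
For the keeper: with q = P(Center), equating Near's and Far's payoffs gives 5q − 6 = −11q + 5 ⇒ q = 11/16.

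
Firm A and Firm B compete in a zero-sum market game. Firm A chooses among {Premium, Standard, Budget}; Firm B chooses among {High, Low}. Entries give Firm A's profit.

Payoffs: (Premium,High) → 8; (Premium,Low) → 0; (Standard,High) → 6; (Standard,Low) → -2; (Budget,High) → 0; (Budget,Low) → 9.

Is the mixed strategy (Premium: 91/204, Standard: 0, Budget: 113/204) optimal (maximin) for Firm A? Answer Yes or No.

Against High this mix gives (91/204)·8 + (113/204)·0 = 182/51.
Against Low this mix gives (91/204)·0 + (113/204)·9 = 339/68.
Firm B will play High, holding Firm A to 182/51. Shifting weight toward the row that does better against High would raise this floor (the equalizing mix achieves 72/17 against both High and Low), so the proposed strategy is not optimal.

No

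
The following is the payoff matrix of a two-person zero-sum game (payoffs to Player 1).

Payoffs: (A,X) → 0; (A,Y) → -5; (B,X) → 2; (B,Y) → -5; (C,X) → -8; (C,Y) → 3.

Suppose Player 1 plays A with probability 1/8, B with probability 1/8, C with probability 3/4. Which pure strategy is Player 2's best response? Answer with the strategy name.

X

If Player 2 plays X, Player 1's expected payoff is (1/8)·0 + (1/8)·2 + (3/4)·(-8) = -23/4.
If Player 2 plays Y, Player 1's expected payoff is (1/8)·(-5) + (1/8)·(-5) + (3/4)·3 = 1.
Player 2 minimizes Player 1's payoff; the smallest is -23/4, so the best response is X.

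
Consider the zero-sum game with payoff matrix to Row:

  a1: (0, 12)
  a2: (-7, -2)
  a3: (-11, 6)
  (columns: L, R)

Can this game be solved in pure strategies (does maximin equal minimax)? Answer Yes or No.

Yes

Row minima: a1 → 0, a2 → -7, a3 → -11; maximin = 0.
Column maxima: L → 0, R → 12; minimax = 0.
maximin = minimax = 0, so a saddle point exists.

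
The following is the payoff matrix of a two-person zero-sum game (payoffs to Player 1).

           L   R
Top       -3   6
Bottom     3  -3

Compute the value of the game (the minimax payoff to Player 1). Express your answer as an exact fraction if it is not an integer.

3/5

Row minima: Top → -3, Bottom → -3; maximin = -3.
Column maxima: L → 3, R → 6; minimax = 3.
-3 ≠ 3, so there is no saddle point; optimal play is mixed.
Let Player 1 play Top with probability p. Expected payoff against L: (-3)p + 3(1−p) = −6p + 3; against R: 6p + (-3)(1−p) = 9p − 3.
Setting these equal: −6p + 3 = 9p − 3 ⇒ −15p = -6 ⇒ p = 2/5, and the value is (-6)·(2/5) + 3 = 3/5.
For Player 2: with q = P(L), equating Top's and Bottom's payoffs gives −9q + 6 = 6q − 3 ⇒ q = 3/5.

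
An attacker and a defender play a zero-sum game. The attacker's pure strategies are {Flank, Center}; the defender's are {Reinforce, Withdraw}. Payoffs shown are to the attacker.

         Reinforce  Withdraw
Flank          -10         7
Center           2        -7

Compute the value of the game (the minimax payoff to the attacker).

Row minima: Flank → -10, Center → -7; maximin = -7.
Column maxima: Reinforce → 2, Withdraw → 7; minimax = 2.
-7 ≠ 2, so there is no saddle point; optimal play is mixed.
Let the attacker play Flank with probability p. Expected payoff against Reinforce: (-10)p + 2(1−p) = −12p + 2; against Withdraw: 7p + (-7)(1−p) = 14p − 7.
Setting these equal: −12p + 2 = 14p − 7 ⇒ −26p = -9 ⇒ p = 9/26, and the value is (-12)·(9/26) + 2 = -28/13.
For the defender: with q = P(Reinforce), equating Flank's and Center's payoffs gives −17q + 7 = 9q − 7 ⇒ q = 7/13.

-28/13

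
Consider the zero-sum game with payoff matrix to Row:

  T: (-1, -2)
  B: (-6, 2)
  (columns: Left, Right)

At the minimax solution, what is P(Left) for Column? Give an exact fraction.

4/9

Row minima: T → -2, B → -6; maximin = -2.
Column maxima: Left → -1, Right → 2; minimax = -1.
-2 ≠ -1, so there is no saddle point; optimal play is mixed.
Let Row play T with probability p. Expected payoff against Left: (-1)p + (-6)(1−p) = 5p − 6; against Right: (-2)p + 2(1−p) = −4p + 2.
Setting these equal: 5p − 6 = −4p + 2 ⇒ 9p = 8 ⇒ p = 8/9, and the value is (5)·(8/9) − 6 = -14/9.
For Column: with q = P(Left), equating T's and B's payoffs gives q − 2 = −8q + 2 ⇒ q = 4/9.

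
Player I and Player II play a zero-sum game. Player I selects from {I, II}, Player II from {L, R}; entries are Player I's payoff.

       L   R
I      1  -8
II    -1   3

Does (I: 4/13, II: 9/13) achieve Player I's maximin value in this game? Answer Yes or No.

Yes

Against L this mix gives (4/13)·1 + (9/13)·(-1) = -5/13.
Against R this mix gives (4/13)·(-8) + (9/13)·3 = -5/13.
All of Player II's active replies (L, R) yield -5/13, and no column does worse for Player I. The mix makes Player II indifferent and guarantees -5/13, so it is optimal.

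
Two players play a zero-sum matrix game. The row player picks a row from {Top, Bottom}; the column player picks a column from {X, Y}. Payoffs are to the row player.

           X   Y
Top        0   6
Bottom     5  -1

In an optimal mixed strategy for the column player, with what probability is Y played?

5/12

Row minima: Top → 0, Bottom → -1; maximin = 0.
Column maxima: X → 5, Y → 6; minimax = 5.
0 ≠ 5, so there is no saddle point; optimal play is mixed.
Let the row player play Top with probability p. Expected payoff against X: 0p + 5(1−p) = −5p + 5; against Y: 6p + (-1)(1−p) = 7p − 1.
Setting these equal: −5p + 5 = 7p − 1 ⇒ −12p = -6 ⇒ p = 1/2, and the value is (-5)·(1/2) + 5 = 5/2.
For the column player: with q = P(X), equating Top's and Bottom's payoffs gives −6q + 6 = 6q − 1 ⇒ q = 7/12.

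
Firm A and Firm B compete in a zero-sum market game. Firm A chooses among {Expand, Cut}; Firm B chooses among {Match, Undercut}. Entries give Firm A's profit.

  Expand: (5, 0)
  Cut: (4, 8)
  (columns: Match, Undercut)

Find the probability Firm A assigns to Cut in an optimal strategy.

Row minima: Expand → 0, Cut → 4; maximin = 4.
Column maxima: Match → 5, Undercut → 8; minimax = 5.
4 ≠ 5, so there is no saddle point; optimal play is mixed.
Let Firm A play Expand with probability p. Expected payoff against Match: 5p + 4(1−p) = p + 4; against Undercut: 0p + 8(1−p) = −8p + 8.
Setting these equal: p + 4 = −8p + 8 ⇒ 9p = 4 ⇒ p = 4/9, and the value is (1)·(4/9) + 4 = 40/9.
For Firm B: with q = P(Match), equating Expand's and Cut's payoffs gives 5q = −4q + 8 ⇒ q = 8/9.

5/9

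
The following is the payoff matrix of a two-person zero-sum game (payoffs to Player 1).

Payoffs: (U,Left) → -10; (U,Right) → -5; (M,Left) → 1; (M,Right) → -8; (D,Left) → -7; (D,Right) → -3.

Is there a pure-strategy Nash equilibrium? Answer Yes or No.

No

Row minima: U → -10, M → -8, D → -7; maximin = -7.
Column maxima: Left → 1, Right → -3; minimax = -3.
-7 ≠ -3, so no pure-strategy equilibrium exists.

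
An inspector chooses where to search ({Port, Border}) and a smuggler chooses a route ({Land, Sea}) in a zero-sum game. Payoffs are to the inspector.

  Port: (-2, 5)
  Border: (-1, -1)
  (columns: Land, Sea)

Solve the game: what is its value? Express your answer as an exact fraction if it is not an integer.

-1

Row minima: Port → -2, Border → -1; maximin = -1.
Column maxima: Land → -1, Sea → 5; minimax = -1.
Since maximin = minimax = -1, there is a saddle point and the value is -1.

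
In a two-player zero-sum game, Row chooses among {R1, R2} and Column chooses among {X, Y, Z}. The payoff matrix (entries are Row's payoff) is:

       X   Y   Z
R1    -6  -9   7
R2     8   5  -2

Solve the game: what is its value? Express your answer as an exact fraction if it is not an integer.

Row minima: R1 → -9, R2 → -2; maximin = -2.
Column maxima: X → 8, Y → 5, Z → 7; minimax = 5.
-2 ≠ 5, so there is no saddle point; optimal play is mixed.
X is strictly dominated by Y (it gives Row strictly more in every row), so Column never plays it.
On the remaining 2×2 (R1, R2 vs Y, Z):
Let Row play R1 with probability p. Expected payoff against Y: (-9)p + 5(1−p) = −14p + 5; against Z: 7p + (-2)(1−p) = 9p − 2.
Setting these equal: −14p + 5 = 9p − 2 ⇒ −23p = -7 ⇒ p = 7/23, and the value is (-14)·(7/23) + 5 = 17/23.
For Column: with q = P(Y), equating R1's and R2's payoffs gives −16q + 7 = 7q − 2 ⇒ q = 9/23.

17/23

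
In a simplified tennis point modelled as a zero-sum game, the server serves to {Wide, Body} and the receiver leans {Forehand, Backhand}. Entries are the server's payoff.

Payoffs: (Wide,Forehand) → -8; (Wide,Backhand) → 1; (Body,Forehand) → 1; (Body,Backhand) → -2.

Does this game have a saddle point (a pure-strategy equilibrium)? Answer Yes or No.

No

Row minima: Wide → -8, Body → -2; maximin = -2.
Column maxima: Forehand → 1, Backhand → 1; minimax = 1.
-2 ≠ 1, so no pure-strategy equilibrium exists.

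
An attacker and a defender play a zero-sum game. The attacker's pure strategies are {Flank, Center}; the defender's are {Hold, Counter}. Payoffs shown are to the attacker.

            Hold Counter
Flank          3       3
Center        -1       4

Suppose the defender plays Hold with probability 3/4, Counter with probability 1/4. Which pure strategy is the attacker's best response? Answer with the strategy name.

Flank

Expected payoff of Flank: (3/4)·3 + (1/4)·3 = 3.
Expected payoff of Center: (3/4)·(-1) + (1/4)·4 = 1/4.
The largest is 3, so the attacker's best response is Flank.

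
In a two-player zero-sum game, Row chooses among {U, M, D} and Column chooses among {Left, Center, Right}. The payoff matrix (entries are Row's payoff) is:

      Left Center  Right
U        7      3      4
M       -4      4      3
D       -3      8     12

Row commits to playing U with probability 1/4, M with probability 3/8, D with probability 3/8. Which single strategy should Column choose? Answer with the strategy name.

Left

If Column plays Left, Row's expected payoff is (1/4)·7 + (3/8)·(-4) + (3/8)·(-3) = -7/8.
If Column plays Center, Row's expected payoff is (1/4)·3 + (3/8)·4 + (3/8)·8 = 21/4.
If Column plays Right, Row's expected payoff is (1/4)·4 + (3/8)·3 + (3/8)·12 = 53/8.
Column minimizes Row's payoff; the smallest is -7/8, so the best response is Left.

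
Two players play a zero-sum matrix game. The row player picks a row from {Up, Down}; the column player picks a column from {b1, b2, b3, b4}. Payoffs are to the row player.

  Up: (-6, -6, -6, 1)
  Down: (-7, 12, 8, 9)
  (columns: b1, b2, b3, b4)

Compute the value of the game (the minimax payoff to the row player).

Row minima: Up → -6, Down → -7; maximin = -6.
Column maxima: b1 → -6, b2 → 12, b3 → 8, b4 → 9; minimax = -6.
Since maximin = minimax = -6, there is a saddle point and the value is -6.

-6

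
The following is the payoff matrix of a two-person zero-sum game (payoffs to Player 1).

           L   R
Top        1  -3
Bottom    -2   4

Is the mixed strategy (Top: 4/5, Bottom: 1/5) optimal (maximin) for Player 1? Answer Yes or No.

Against L this mix gives (4/5)·1 + (1/5)·(-2) = 2/5.
Against R this mix gives (4/5)·(-3) + (1/5)·4 = -8/5.
Player 2 will play R, holding Player 1 to -8/5. Shifting weight toward the row that does better against R would raise this floor (the equalizing mix achieves -1/5 against both R and L), so the proposed strategy is not optimal.

No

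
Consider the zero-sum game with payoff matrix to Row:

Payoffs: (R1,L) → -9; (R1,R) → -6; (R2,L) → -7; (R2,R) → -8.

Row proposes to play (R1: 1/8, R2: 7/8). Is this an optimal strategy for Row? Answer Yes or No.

No

Against L this mix gives (1/8)·(-9) + (7/8)·(-7) = -29/4.
Against R this mix gives (1/8)·(-6) + (7/8)·(-8) = -31/4.
Column will play R, holding Row to -31/4. Shifting weight toward the row that does better against R would raise this floor (the equalizing mix achieves -15/2 against both R and L), so the proposed strategy is not optimal.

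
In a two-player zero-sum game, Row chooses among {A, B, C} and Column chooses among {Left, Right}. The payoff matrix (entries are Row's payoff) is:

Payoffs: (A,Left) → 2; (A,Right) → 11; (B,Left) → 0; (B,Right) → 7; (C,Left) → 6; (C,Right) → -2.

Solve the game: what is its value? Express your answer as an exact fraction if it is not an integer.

Row minima: A → 2, B → 0, C → -2; maximin = 2.
Column maxima: Left → 6, Right → 11; minimax = 6.
2 ≠ 6, so there is no saddle point; optimal play is mixed.
B is strictly dominated by A, so Row never plays it.
On the remaining 2×2 (A, C vs Left, Right):
Let Row play A with probability p. Expected payoff against Left: 2p + 6(1−p) = −4p + 6; against Right: 11p + (-2)(1−p) = 13p − 2.
Setting these equal: −4p + 6 = 13p − 2 ⇒ −17p = -8 ⇒ p = 8/17, and the value is (-4)·(8/17) + 6 = 70/17.
For Column: with q = P(Left), equating A's and C's payoffs gives −9q + 11 = 8q − 2 ⇒ q = 13/17.

70/17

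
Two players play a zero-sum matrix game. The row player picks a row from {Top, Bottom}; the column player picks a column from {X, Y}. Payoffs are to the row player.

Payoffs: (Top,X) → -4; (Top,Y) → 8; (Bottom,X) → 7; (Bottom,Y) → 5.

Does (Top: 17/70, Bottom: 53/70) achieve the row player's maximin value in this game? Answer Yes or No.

Against X this mix gives (17/70)·(-4) + (53/70)·7 = 303/70.
Against Y this mix gives (17/70)·8 + (53/70)·5 = 401/70.
The column player will play X, holding the row player to 303/70. Shifting weight toward the row that does better against X would raise this floor (the equalizing mix achieves 38/7 against both X and Y), so the proposed strategy is not optimal.

No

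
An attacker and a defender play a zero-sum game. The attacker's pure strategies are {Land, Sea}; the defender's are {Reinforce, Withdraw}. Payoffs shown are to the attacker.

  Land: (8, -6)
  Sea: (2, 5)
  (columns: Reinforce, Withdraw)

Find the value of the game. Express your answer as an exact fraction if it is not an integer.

52/17

Row minima: Land → -6, Sea → 2; maximin = 2.
Column maxima: Reinforce → 8, Withdraw → 5; minimax = 5.
2 ≠ 5, so there is no saddle point; optimal play is mixed.
Let the attacker play Land with probability p. Expected payoff against Reinforce: 8p + 2(1−p) = 6p + 2; against Withdraw: (-6)p + 5(1−p) = −11p + 5.
Setting these equal: 6p + 2 = −11p + 5 ⇒ 17p = 3 ⇒ p = 3/17, and the value is (6)·(3/17) + 2 = 52/17.
For the defender: with q = P(Reinforce), equating Land's and Sea's payoffs gives 14q − 6 = −3q + 5 ⇒ q = 11/17.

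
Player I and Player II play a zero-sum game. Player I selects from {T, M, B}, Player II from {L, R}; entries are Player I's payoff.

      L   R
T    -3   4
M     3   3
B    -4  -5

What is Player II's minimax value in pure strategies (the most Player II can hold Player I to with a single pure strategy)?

3

Column maxima: L → 3, R → 4.
The smallest of these is 3.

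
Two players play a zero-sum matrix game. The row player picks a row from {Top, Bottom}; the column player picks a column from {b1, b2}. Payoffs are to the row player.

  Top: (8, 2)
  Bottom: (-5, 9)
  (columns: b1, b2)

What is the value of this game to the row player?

Row minima: Top → 2, Bottom → -5; maximin = 2.
Column maxima: b1 → 8, b2 → 9; minimax = 8.
2 ≠ 8, so there is no saddle point; optimal play is mixed.
Let the row player play Top with probability p. Expected payoff against b1: 8p + (-5)(1−p) = 13p − 5; against b2: 2p + 9(1−p) = −7p + 9.
Setting these equal: 13p − 5 = −7p + 9 ⇒ 20p = 14 ⇒ p = 7/10, and the value is (13)·(7/10) − 5 = 41/10.
For the column player: with q = P(b1), equating Top's and Bottom's payoffs gives 6q + 2 = −14q + 9 ⇒ q = 7/20.

41/10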